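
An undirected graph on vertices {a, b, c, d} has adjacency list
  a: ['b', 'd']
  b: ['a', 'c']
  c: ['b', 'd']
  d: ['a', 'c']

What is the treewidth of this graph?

2

A width-2 tree decomposition is:
Bags: B1 = {a, b, d}  B2 = {b, c, d}
Tree: B1–B2
Each bag holds 3 vertices, so the decomposition has width 2, which upper-bounds the treewidth. For the lower bound, G contains the cycle b–a–d–c–b, so G is not a forest; only forests have treewidth ≤ 1, hence tw(G) ≥ 2. The upper and lower bounds meet at 2, so that is the treewidth.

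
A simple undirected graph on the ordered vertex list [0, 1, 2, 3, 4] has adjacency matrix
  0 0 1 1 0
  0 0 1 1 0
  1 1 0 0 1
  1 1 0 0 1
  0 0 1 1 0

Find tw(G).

2

A width-2 tree decomposition is:
Bags: B1 = {2, 3, 4}  B2 = {1, 2, 3}  B3 = {0, 2, 3}
Tree: B1–B2, B2–B3
Each bag holds 3 vertices, so the decomposition has width 2, which upper-bounds the treewidth. Since 4–2–1–3–4 is a cycle in G, G is not acyclic. Forests are exactly the graphs of treewidth ≤ 1, so tw(G) ≥ 2. The upper and lower bounds meet at 2, so that is the treewidth.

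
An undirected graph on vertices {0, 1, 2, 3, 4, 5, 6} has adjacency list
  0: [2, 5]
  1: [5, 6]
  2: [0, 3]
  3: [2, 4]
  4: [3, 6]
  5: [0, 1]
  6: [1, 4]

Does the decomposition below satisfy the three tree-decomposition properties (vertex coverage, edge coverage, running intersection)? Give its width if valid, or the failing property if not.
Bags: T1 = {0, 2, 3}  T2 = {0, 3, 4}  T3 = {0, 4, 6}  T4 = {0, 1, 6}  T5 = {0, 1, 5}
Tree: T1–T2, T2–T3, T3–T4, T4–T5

Yes; width 2.

Vertex coverage: the bags together contain {0, 1, 2, 3, 4, 5, 6}, the full vertex set. Edge coverage: each edge of G has both endpoints in at least one bag. Running intersection: for every vertex, the bags containing it form a connected subtree. All three properties hold, so this is a valid tree decomposition of width max|bag| − 1 = 2, and hence tw(G) ≤ 2.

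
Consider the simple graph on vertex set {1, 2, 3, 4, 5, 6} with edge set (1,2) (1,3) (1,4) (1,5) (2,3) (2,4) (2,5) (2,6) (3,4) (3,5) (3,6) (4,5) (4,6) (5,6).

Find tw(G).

4

A width-4 tree decomposition is:
Bags: B1 = {1, 2, 3, 4, 5}  B2 = {2, 3, 4, 5, 6}
Tree: B1–B2
The largest bag has 5 vertices, giving width 4; this decomposition certifies tw(G) ≤ 4. Conversely, {1, 2, 3, 4, 5} is a clique of size 5, and the vertices of any clique must share a bag in every tree decomposition; so some bag has ≥ 5 vertices and tw(G) ≥ 4. Hence tw(G) = 4 exactly.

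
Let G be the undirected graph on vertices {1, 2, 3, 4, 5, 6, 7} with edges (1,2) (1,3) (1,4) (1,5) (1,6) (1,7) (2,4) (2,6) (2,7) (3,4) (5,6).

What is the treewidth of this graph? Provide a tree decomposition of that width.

Each bag holds 3 vertices, so the decomposition has width 2, which upper-bounds the treewidth. On the other hand G contains the 3-clique {1, 2, 4}. A clique must lie in a single bag of any decomposition, so no decomposition can have width below 2. Combining the bounds, tw(G) = 2.

Treewidth 2.
Bags: B1 = {1, 3, 4}  B2 = {1, 2, 4}  B3 = {1, 2, 7}  B4 = {1, 2, 6}  B5 = {1, 5, 6}
Tree: B1–B2, B2–B3, B3–B4, B4–B5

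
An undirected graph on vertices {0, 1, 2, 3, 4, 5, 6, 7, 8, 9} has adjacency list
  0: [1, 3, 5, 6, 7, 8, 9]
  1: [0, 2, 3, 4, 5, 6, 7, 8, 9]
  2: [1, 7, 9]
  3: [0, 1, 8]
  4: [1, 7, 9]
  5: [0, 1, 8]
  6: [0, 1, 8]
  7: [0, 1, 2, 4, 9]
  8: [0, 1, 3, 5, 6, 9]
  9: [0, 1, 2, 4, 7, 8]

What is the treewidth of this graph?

3

A width-3 tree decomposition is:
Bags: B1 = {0, 1, 6, 8}  B2 = {0, 1, 5, 8}  B3 = {0, 1, 8, 9}  B4 = {0, 1, 3, 8}  B5 = {0, 1, 7, 9}  B6 = {1, 2, 7, 9}  B7 = {1, 4, 7, 9}
Tree: B1–B2, B1–B3, B2–B4, B3–B5, B5–B6, B5–B7
The largest bag has 4 vertices, giving width 3; this decomposition certifies tw(G) ≤ 3. On the other hand G contains the 4-clique {0, 1, 8, 9}. A clique must lie in a single bag of any decomposition, so no decomposition can have width below 3. Hence tw(G) = 3 exactly.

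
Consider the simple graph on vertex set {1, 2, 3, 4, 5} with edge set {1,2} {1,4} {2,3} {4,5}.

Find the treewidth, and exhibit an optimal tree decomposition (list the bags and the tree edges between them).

The largest bag has 2 vertices, giving width 1; this decomposition certifies tw(G) ≤ 1. Any graph with an edge has treewidth ≥ 1, and G has the edge 3–2. Combining the bounds, tw(G) = 1.

Treewidth 1.
Bags: B1 = {2, 3}  B2 = {1, 2}  B3 = {1, 4}  B4 = {4, 5}
Tree: B1–B2, B2–B3, B3–B4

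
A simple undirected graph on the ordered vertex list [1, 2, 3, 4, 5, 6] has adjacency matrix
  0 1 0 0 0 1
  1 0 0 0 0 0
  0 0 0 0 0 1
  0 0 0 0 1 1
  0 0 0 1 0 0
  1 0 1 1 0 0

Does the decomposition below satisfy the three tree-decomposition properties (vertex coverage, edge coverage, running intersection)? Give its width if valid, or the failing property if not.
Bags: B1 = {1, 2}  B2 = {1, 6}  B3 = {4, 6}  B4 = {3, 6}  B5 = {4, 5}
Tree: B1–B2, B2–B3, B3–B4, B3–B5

Yes; width 1.

Checking the three conditions: (i) the bags cover all of {1, 2, 3, 4, 5, 6}; (ii) for each edge, some bag contains both endpoints; (iii) the bags containing any fixed vertex form a subtree. All hold, so the decomposition is valid with width 2 − 1 = 1.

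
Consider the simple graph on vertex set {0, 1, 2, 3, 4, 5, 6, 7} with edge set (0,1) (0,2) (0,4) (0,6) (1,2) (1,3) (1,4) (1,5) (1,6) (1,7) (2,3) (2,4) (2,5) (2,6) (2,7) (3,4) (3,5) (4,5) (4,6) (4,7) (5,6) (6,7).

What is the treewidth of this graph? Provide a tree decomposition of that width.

Treewidth 4.
One optimal decomposition is:
Bags: B1 = {1, 2, 4, 5, 6}  B2 = {0, 1, 2, 4, 6}  B3 = {1, 2, 4, 6, 7}  B4 = {1, 2, 3, 4, 5}
Tree: B1–B2, B2–B3, B1–B4

Each bag holds 5 vertices, so the decomposition has width 4, which upper-bounds the treewidth. Conversely, {1, 2, 3, 4, 5} is a clique of size 5, and the vertices of any clique must share a bag in every tree decomposition; so some bag has ≥ 5 vertices and tw(G) ≥ 4. Therefore the treewidth is 4.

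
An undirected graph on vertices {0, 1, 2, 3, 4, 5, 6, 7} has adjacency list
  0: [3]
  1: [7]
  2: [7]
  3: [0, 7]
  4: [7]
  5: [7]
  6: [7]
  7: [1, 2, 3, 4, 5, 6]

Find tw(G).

1

A width-1 tree decomposition is:
Bags: B1 = {3, 7}  B2 = {2, 7}  B3 = {0, 3}  B4 = {6, 7}  B5 = {1, 7}  B6 = {4, 7}  B7 = {5, 7}
Tree: B1–B2, B1–B3, B2–B4, B1–B5, B2–B6, B1–B7
Every bag has size at most 2, so the width is 2 − 1 = 1 and tw(G) ≤ 1. G has an edge, so its treewidth is at least 1. The upper and lower bounds meet at 1, so that is the treewidth.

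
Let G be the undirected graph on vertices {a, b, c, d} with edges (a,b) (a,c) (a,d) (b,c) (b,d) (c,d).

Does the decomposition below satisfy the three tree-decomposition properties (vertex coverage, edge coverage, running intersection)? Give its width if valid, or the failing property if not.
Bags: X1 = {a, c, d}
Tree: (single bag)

No — vertex b appears in no bag.

A tree decomposition must satisfy three properties: every vertex lies in some bag; for every edge, both endpoints lie together in some bag; and for every vertex, the bags containing it form a connected subtree. Here vertex b appears in no bag, so the decomposition is invalid.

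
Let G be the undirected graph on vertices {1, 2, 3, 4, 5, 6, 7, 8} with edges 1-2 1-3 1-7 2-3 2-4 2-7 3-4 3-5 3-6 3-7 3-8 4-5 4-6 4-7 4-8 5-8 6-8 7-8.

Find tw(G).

3

A width-3 tree decomposition is:
Bags: B1 = {3, 4, 7, 8}  B2 = {2, 3, 4, 7}  B3 = {1, 2, 3, 7}  B4 = {3, 4, 5, 8}  B5 = {3, 4, 6, 8}
Tree: B1–B2, B2–B3, B1–B4, B4–B5
The largest bag has 4 vertices, giving width 3; this decomposition certifies tw(G) ≤ 3. Conversely, {1, 2, 3, 7} is a clique of size 4, and the vertices of any clique must share a bag in every tree decomposition; so some bag has ≥ 4 vertices and tw(G) ≥ 3. Hence tw(G) = 3 exactly.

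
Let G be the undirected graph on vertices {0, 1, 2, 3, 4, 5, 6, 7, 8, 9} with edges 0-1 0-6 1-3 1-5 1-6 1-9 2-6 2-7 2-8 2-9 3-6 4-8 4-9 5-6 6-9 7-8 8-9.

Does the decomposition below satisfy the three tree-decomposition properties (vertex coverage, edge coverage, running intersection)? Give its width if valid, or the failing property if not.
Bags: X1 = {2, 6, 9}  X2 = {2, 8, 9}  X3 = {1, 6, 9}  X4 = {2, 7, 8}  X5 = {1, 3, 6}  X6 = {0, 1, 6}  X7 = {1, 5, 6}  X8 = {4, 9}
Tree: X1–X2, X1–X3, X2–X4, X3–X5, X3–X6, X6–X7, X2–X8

A tree decomposition must satisfy three properties: every vertex lies in some bag; for every edge, both endpoints lie together in some bag; and for every vertex, the bags containing it form a connected subtree. Here edge (8,4) lies in no bag, so the decomposition is invalid.

No — edge (8,4) lies in no bag.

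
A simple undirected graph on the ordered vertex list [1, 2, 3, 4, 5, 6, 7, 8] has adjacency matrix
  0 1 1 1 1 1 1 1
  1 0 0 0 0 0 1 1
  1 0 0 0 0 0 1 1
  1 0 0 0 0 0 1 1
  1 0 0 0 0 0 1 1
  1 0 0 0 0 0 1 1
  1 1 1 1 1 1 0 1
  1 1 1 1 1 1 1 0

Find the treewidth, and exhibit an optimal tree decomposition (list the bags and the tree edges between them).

Treewidth 3.
One optimal decomposition is:
Bags: B1 = {1, 5, 7, 8}  B2 = {1, 6, 7, 8}  B3 = {1, 4, 7, 8}  B4 = {1, 2, 7, 8}  B5 = {1, 3, 7, 8}
Tree: B1–B2, B1–B3, B2–B4, B2–B5

The largest bag has 4 vertices, giving width 3; this decomposition certifies tw(G) ≤ 3. Conversely, {1, 2, 7, 8} is a clique of size 4, and the vertices of any clique must share a bag in every tree decomposition; so some bag has ≥ 4 vertices and tw(G) ≥ 3. The upper and lower bounds meet at 3, so that is the treewidth.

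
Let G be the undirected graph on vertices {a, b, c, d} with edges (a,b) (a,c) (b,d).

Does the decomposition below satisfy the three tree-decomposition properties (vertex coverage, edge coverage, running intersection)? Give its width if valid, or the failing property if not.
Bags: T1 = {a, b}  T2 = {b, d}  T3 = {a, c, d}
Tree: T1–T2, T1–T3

No — bags containing vertex d are not connected in the tree.

A tree decomposition must satisfy three properties: every vertex lies in some bag; for every edge, both endpoints lie together in some bag; and for every vertex, the bags containing it form a connected subtree. Here bags containing vertex d are not connected in the tree, so the decomposition is invalid.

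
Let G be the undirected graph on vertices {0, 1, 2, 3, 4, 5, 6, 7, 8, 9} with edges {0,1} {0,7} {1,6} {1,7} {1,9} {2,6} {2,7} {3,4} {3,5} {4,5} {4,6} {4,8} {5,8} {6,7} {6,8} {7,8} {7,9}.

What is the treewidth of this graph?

2

A width-2 tree decomposition is:
Bags: B1 = {4, 5, 8}  B2 = {4, 6, 8}  B3 = {6, 7, 8}  B4 = {3, 4, 5}  B5 = {1, 6, 7}  B6 = {1, 7, 9}  B7 = {0, 1, 7}  B8 = {2, 6, 7}
Tree: B1–B2, B2–B3, B1–B4, B3–B5, B5–B6, B6–B7, B3–B8
Each bag holds 3 vertices, so the decomposition has width 2, which upper-bounds the treewidth. Conversely, {3, 4, 5} is a clique of size 3, and the vertices of any clique must share a bag in every tree decomposition; so some bag has ≥ 3 vertices and tw(G) ≥ 2. Therefore the treewidth is 2.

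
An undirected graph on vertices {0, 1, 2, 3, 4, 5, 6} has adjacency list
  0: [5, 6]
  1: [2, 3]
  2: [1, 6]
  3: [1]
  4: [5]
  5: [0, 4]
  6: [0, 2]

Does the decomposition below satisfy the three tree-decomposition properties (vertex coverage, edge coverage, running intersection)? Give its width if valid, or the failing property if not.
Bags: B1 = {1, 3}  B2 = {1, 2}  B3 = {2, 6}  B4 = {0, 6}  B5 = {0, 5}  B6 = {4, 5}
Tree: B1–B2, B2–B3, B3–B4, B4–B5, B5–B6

Yes; width 1.

Vertex coverage: the bags together contain {0, 1, 2, 3, 4, 5, 6}, the full vertex set. Edge coverage: each edge of G has both endpoints in at least one bag. Running intersection: for every vertex, the bags containing it form a connected subtree. All three properties hold, so this is a valid tree decomposition of width max|bag| − 1 = 1, and hence tw(G) ≤ 1.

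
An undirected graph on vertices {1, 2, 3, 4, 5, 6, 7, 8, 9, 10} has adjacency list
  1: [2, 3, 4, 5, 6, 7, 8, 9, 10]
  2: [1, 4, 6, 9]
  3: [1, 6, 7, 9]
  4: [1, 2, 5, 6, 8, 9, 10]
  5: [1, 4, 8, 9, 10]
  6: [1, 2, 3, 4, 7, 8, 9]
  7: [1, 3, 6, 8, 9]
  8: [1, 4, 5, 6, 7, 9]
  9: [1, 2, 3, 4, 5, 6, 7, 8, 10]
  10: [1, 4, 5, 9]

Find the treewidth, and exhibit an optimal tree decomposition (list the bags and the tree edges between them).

The largest bag has 5 vertices, giving width 4; this decomposition certifies tw(G) ≤ 4. For the lower bound, the 5 vertices {1, 3, 6, 7, 9} are pairwise adjacent, and any tree decomposition puts a clique entirely inside one bag — forcing width ≥ 4. Combining the bounds, tw(G) = 4.

Treewidth 4.
One such decomposition:
Bags: B1 = {1, 6, 7, 8, 9}  B2 = {1, 3, 6, 7, 9}  B3 = {1, 4, 6, 8, 9}  B4 = {1, 4, 5, 8, 9}  B5 = {1, 2, 4, 6, 9}  B6 = {1, 4, 5, 9, 10}
Tree: B1–B2, B1–B3, B3–B4, B3–B5, B4–B6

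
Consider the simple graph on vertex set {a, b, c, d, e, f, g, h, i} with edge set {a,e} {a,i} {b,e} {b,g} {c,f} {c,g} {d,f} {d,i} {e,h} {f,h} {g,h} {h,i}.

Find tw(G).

3

A width-3 tree decomposition is:
Bags: B1 = {a, b, e, g}  B2 = {a, e, g, h}  B3 = {a, g, h, i}  B4 = {c, g, h, i}  B5 = {c, f, h, i}  B6 = {c, d, f, i}
Tree: B1–B2, B2–B3, B3–B4, B4–B5, B5–B6
The largest bag has 4 vertices, giving width 3; this decomposition certifies tw(G) ≤ 3. For the lower bound: the 4 vertex sets {a,b,e}, {g}, {h}, {c,d,f,i} are disjoint, each induces a connected subgraph, and every pair is joined by at least one edge of G. Contracting each set to a single vertex therefore yields K_{4} as a minor, and since treewidth is minor-monotone, tw(G) ≥ tw(K_{4}) = 3. Combining the bounds, tw(G) = 3.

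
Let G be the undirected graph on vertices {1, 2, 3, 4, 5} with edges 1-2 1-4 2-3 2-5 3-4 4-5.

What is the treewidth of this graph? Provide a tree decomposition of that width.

Each bag holds 3 vertices, so the decomposition has width 2, which upper-bounds the treewidth. The edges 1–4–5–2–1 form a cycle, so G is not a tree and its treewidth is at least 2. Therefore the treewidth is 2.

Treewidth 2.
One optimal decomposition is:
Bags: B1 = {1, 2, 4}  B2 = {2, 4, 5}  B3 = {2, 3, 4}
Tree: B1–B2, B2–B3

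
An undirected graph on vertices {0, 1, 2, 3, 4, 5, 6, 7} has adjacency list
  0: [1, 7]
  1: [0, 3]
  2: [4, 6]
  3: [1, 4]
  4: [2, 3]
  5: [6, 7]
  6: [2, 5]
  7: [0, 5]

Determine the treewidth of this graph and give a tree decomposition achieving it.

Treewidth 2.
One such decomposition:
Bags: B1 = {2, 5, 6}  B2 = {2, 5, 7}  B3 = {0, 2, 7}  B4 = {0, 1, 2}  B5 = {1, 2, 3}  B6 = {2, 3, 4}
Tree: B1–B2, B2–B3, B3–B4, B4–B5, B5–B6

The largest bag has 3 vertices, giving width 2; this decomposition certifies tw(G) ≤ 2. Since 2–6–5–7–0–1–3–4–2 is a cycle in G, G is not acyclic. Forests are exactly the graphs of treewidth ≤ 1, so tw(G) ≥ 2. The upper and lower bounds meet at 2, so that is the treewidth.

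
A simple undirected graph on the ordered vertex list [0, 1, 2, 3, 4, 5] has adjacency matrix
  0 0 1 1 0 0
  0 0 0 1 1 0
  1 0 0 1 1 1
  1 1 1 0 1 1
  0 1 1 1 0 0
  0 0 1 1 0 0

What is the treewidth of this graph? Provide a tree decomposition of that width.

Every bag has size at most 3, so the width is 3 − 1 = 2 and tw(G) ≤ 2. Conversely, {1, 3, 4} is a clique of size 3, and the vertices of any clique must share a bag in every tree decomposition; so some bag has ≥ 3 vertices and tw(G) ≥ 2. Therefore the treewidth is 2.

Treewidth 2.
One such decomposition:
Bags: B1 = {2, 3, 4}  B2 = {0, 2, 3}  B3 = {2, 3, 5}  B4 = {1, 3, 4}
Tree: B1–B2, B2–B3, B1–B4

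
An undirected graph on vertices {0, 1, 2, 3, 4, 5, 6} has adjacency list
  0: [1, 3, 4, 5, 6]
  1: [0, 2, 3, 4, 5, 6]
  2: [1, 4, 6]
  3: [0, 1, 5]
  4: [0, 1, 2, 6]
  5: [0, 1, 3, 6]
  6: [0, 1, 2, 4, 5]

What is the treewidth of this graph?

3

A width-3 tree decomposition is:
Bags: B1 = {0, 1, 4, 6}  B2 = {0, 1, 5, 6}  B3 = {0, 1, 3, 5}  B4 = {1, 2, 4, 6}
Tree: B1–B2, B2–B3, B1–B4
Each bag holds 4 vertices, so the decomposition has width 3, which upper-bounds the treewidth. On the other hand G contains the 4-clique {0, 1, 4, 6}. A clique must lie in a single bag of any decomposition, so no decomposition can have width below 3. Combining the bounds, tw(G) = 3.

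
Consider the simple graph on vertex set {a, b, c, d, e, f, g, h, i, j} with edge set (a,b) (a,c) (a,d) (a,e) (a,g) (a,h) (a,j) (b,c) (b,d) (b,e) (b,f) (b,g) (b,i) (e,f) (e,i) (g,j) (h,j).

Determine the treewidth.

2

A width-2 tree decomposition is:
Bags: B1 = {a, b, c}  B2 = {a, b, e}  B3 = {a, b, g}  B4 = {a, g, j}  B5 = {a, b, d}  B6 = {b, e, i}  B7 = {a, h, j}  B8 = {b, e, f}
Tree: B1–B2, B1–B3, B3–B4, B2–B5, B2–B6, B4–B7, B2–B8
The largest bag has 3 vertices, giving width 2; this decomposition certifies tw(G) ≤ 2. On the other hand G contains the 3-clique {a, g, j}. A clique must lie in a single bag of any decomposition, so no decomposition can have width below 2. Hence tw(G) = 2 exactly.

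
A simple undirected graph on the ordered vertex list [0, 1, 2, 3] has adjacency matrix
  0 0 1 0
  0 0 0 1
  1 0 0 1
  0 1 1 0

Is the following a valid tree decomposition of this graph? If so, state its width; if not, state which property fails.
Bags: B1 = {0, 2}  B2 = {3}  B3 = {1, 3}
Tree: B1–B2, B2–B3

A tree decomposition must satisfy three properties: every vertex lies in some bag; for every edge, both endpoints lie together in some bag; and for every vertex, the bags containing it form a connected subtree. Here edge (2,3) lies in no bag, so the decomposition is invalid.

No — edge (2,3) lies in no bag.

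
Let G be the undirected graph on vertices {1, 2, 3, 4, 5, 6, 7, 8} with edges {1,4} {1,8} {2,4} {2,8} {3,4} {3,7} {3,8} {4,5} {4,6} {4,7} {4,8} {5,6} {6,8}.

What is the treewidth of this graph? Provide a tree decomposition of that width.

Treewidth 2.
One such decomposition:
Bags: B1 = {1, 4, 8}  B2 = {4, 6, 8}  B3 = {3, 4, 8}  B4 = {3, 4, 7}  B5 = {2, 4, 8}  B6 = {4, 5, 6}
Tree: B1–B2, B1–B3, B3–B4, B2–B5, B2–B6

Each bag holds 3 vertices, so the decomposition has width 2, which upper-bounds the treewidth. For the lower bound, the 3 vertices {1, 4, 8} are pairwise adjacent, and any tree decomposition puts a clique entirely inside one bag — forcing width ≥ 2. The upper and lower bounds meet at 2, so that is the treewidth.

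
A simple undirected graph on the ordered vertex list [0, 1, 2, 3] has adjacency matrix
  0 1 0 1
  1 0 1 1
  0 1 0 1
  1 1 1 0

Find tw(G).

A width-2 tree decomposition is:
Bags: B1 = {1, 2, 3}  B2 = {0, 1, 3}
Tree: B1–B2
The largest bag has 3 vertices, giving width 2; this decomposition certifies tw(G) ≤ 2. On the other hand G contains the 3-clique {0, 1, 3}. A clique must lie in a single bag of any decomposition, so no decomposition can have width below 2. Hence tw(G) = 2 exactly.

2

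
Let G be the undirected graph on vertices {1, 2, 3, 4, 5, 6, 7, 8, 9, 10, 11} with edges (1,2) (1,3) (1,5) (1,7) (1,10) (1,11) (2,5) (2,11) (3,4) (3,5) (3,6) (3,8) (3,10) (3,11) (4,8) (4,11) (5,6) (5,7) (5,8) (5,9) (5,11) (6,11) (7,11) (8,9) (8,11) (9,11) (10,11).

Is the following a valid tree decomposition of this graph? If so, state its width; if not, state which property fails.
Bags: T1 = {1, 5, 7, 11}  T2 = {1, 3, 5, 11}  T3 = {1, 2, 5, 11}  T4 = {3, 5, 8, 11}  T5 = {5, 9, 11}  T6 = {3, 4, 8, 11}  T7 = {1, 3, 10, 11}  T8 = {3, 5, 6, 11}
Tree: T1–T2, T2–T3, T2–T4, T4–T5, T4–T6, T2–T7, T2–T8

No — edge (8,9) lies in no bag.

A tree decomposition must satisfy three properties: every vertex lies in some bag; for every edge, both endpoints lie together in some bag; and for every vertex, the bags containing it form a connected subtree. Here edge (8,9) lies in no bag, so the decomposition is invalid.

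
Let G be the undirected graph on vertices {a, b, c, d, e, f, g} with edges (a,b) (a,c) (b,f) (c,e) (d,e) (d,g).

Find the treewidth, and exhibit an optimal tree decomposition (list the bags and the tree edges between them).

Treewidth 1.
One such decomposition:
Bags: B1 = {d, g}  B2 = {d, e}  B3 = {c, e}  B4 = {a, c}  B5 = {a, b}  B6 = {b, f}
Tree: B1–B2, B2–B3, B3–B4, B4–B5, B5–B6

Each bag holds 2 vertices, so the decomposition has width 1, which upper-bounds the treewidth. Since G has at least one edge (e.g. g–d), it is not an edgeless graph, so tw(G) ≥ 1. Hence tw(G) = 1 exactly.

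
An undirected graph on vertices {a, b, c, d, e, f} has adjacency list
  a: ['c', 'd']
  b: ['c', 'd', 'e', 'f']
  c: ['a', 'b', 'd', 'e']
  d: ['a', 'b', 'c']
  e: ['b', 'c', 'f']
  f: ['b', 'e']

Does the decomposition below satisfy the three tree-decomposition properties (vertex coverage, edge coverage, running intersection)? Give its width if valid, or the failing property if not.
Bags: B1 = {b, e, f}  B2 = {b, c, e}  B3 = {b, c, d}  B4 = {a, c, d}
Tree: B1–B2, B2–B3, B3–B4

Every vertex of G appears in some bag (union = {a, b, c, d, e, f}); every edge is covered by a bag; and for each vertex v the set of bags containing v is connected in the bag tree. The decomposition is therefore valid. The largest bag has 3 vertices, so the width is 2.

Yes; width 2.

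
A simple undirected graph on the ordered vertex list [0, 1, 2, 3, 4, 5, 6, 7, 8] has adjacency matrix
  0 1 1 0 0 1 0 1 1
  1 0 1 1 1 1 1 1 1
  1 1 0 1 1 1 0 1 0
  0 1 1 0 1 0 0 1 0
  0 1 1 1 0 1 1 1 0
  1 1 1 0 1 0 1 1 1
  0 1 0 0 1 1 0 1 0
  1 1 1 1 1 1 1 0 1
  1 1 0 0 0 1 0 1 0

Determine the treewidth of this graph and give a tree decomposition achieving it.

Each bag holds 5 vertices, so the decomposition has width 4, which upper-bounds the treewidth. On the other hand G contains the 5-clique {1, 2, 3, 4, 7}. A clique must lie in a single bag of any decomposition, so no decomposition can have width below 4. Therefore the treewidth is 4.

Treewidth 4.
One such decomposition:
Bags: B1 = {0, 1, 5, 7, 8}  B2 = {0, 1, 2, 5, 7}  B3 = {1, 2, 4, 5, 7}  B4 = {1, 2, 3, 4, 7}  B5 = {1, 4, 5, 6, 7}
Tree: B1–B2, B2–B3, B3–B4, B3–B5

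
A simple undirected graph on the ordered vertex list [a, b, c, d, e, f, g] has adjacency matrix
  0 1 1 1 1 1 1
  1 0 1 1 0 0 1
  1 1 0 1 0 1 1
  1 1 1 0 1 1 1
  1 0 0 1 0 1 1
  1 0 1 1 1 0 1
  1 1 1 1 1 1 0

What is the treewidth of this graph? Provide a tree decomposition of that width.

Treewidth 4.
One optimal decomposition is:
Bags: B1 = {a, b, c, d, g}  B2 = {a, c, d, f, g}  B3 = {a, d, e, f, g}
Tree: B1–B2, B2–B3

The largest bag has 5 vertices, giving width 4; this decomposition certifies tw(G) ≤ 4. For the lower bound, the 5 vertices {a, d, e, f, g} are pairwise adjacent, and any tree decomposition puts a clique entirely inside one bag — forcing width ≥ 4. Therefore the treewidth is 4.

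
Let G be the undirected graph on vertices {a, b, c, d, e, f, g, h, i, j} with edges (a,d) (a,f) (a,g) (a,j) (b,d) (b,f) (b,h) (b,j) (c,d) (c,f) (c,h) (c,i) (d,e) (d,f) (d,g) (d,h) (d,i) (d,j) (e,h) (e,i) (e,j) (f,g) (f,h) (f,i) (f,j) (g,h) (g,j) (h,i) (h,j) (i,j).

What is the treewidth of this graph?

4

A width-4 tree decomposition is:
Bags: B1 = {d, f, h, i, j}  B2 = {c, d, f, h, i}  B3 = {d, f, g, h, j}  B4 = {b, d, f, h, j}  B5 = {a, d, f, g, j}  B6 = {d, e, h, i, j}
Tree: B1–B2, B1–B3, B1–B4, B3–B5, B1–B6
Every bag has size at most 5, so the width is 5 − 1 = 4 and tw(G) ≤ 4. For the lower bound, the 5 vertices {d, e, h, i, j} are pairwise adjacent, and any tree decomposition puts a clique entirely inside one bag — forcing width ≥ 4. Combining the bounds, tw(G) = 4.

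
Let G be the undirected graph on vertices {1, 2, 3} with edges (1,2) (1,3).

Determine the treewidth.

A width-1 tree decomposition is:
Bags: B1 = {1, 2}  B2 = {1, 3}
Tree: B1–B2
Every bag has size at most 2, so the width is 2 − 1 = 1 and tw(G) ≤ 1. G has an edge, so its treewidth is at least 1. Therefore the treewidth is 1.

1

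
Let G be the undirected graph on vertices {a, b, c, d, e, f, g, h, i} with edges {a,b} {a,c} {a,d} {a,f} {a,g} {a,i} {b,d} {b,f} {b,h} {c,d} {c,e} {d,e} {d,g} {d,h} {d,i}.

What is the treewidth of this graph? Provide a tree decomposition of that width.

Treewidth 2.
Bags: B1 = {a, b, d}  B2 = {a, d, g}  B3 = {a, d, i}  B4 = {a, c, d}  B5 = {b, d, h}  B6 = {a, b, f}  B7 = {c, d, e}
Tree: B1–B2, B2–B3, B1–B4, B1–B5, B1–B6, B4–B7

Every bag has size at most 3, so the width is 3 − 1 = 2 and tw(G) ≤ 2. On the other hand G contains the 3-clique {c, d, e}. A clique must lie in a single bag of any decomposition, so no decomposition can have width below 2. Hence tw(G) = 2 exactly.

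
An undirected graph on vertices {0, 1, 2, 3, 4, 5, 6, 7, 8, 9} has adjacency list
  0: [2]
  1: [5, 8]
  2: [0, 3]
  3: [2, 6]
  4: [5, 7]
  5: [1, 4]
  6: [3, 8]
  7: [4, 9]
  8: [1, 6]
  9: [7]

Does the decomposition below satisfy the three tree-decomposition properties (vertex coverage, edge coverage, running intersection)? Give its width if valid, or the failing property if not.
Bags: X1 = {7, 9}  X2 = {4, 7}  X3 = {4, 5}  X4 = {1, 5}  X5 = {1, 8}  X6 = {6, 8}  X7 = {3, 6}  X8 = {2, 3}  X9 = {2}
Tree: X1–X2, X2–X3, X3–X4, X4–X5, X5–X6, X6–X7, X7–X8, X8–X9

No — vertex 0 appears in no bag.

A tree decomposition must satisfy three properties: every vertex lies in some bag; for every edge, both endpoints lie together in some bag; and for every vertex, the bags containing it form a connected subtree. Here vertex 0 appears in no bag, so the decomposition is invalid.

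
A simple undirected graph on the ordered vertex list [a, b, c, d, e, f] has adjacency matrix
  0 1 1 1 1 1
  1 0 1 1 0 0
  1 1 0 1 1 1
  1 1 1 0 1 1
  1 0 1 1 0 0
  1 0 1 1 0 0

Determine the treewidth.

3

A width-3 tree decomposition is:
Bags: B1 = {a, b, c, d}  B2 = {a, c, d, f}  B3 = {a, c, d, e}
Tree: B1–B2, B2–B3
Each bag holds 4 vertices, so the decomposition has width 3, which upper-bounds the treewidth. On the other hand G contains the 4-clique {a, c, d, e}. A clique must lie in a single bag of any decomposition, so no decomposition can have width below 3. Hence tw(G) = 3 exactly.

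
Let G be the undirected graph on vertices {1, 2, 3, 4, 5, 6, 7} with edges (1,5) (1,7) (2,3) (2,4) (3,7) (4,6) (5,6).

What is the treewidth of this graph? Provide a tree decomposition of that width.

Each bag holds 3 vertices, so the decomposition has width 2, which upper-bounds the treewidth. The edges 7–1–5–6–4–2–3–7 form a cycle, so G is not a tree and its treewidth is at least 2. Combining the bounds, tw(G) = 2.

Treewidth 2.
Bags: B1 = {1, 5, 7}  B2 = {5, 6, 7}  B3 = {4, 6, 7}  B4 = {2, 4, 7}  B5 = {2, 3, 7}
Tree: B1–B2, B2–B3, B3–B4, B4–B5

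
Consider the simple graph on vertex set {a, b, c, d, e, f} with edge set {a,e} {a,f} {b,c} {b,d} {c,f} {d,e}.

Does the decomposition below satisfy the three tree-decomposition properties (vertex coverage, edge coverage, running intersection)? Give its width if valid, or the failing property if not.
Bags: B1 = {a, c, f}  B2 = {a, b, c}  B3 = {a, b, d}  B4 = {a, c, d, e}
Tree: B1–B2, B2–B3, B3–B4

A tree decomposition must satisfy three properties: every vertex lies in some bag; for every edge, both endpoints lie together in some bag; and for every vertex, the bags containing it form a connected subtree. Here bags containing vertex c are not connected in the tree, so the decomposition is invalid.

No — bags containing vertex c are not connected in the tree.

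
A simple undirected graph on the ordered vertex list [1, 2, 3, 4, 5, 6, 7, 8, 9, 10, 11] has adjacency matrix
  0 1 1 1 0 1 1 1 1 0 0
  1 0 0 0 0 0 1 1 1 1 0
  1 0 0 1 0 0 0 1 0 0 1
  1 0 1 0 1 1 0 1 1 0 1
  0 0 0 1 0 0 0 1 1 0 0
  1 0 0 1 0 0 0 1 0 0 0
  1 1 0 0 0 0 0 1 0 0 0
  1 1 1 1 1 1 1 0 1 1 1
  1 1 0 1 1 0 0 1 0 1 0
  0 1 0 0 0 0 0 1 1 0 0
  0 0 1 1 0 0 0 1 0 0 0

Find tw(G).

3

A width-3 tree decomposition is:
Bags: B1 = {1, 3, 4, 8}  B2 = {1, 4, 8, 9}  B3 = {1, 2, 8, 9}  B4 = {2, 8, 9, 10}  B5 = {1, 2, 7, 8}  B6 = {3, 4, 8, 11}  B7 = {1, 4, 6, 8}  B8 = {4, 5, 8, 9}
Tree: B1–B2, B2–B3, B3–B4, B3–B5, B1–B6, B2–B7, B2–B8
Each bag holds 4 vertices, so the decomposition has width 3, which upper-bounds the treewidth. Conversely, {1, 2, 8, 9} is a clique of size 4, and the vertices of any clique must share a bag in every tree decomposition; so some bag has ≥ 4 vertices and tw(G) ≥ 3. Combining the bounds, tw(G) = 3.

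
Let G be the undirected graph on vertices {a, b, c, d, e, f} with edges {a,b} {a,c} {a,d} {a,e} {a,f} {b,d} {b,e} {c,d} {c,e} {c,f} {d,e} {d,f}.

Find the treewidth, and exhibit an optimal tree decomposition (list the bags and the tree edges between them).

Treewidth 3.
One such decomposition:
Bags: B1 = {a, b, d, e}  B2 = {a, c, d, e}  B3 = {a, c, d, f}
Tree: B1–B2, B2–B3

Every bag has size at most 4, so the width is 4 − 1 = 3 and tw(G) ≤ 3. Conversely, {a, c, d, e} is a clique of size 4, and the vertices of any clique must share a bag in every tree decomposition; so some bag has ≥ 4 vertices and tw(G) ≥ 3. Hence tw(G) = 3 exactly.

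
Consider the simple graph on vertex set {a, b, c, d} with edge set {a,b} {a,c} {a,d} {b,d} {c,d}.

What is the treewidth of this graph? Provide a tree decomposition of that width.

Each bag holds 3 vertices, so the decomposition has width 2, which upper-bounds the treewidth. Conversely, {a, c, d} is a clique of size 3, and the vertices of any clique must share a bag in every tree decomposition; so some bag has ≥ 3 vertices and tw(G) ≥ 2. Hence tw(G) = 2 exactly.

Treewidth 2.
Bags: B1 = {a, b, d}  B2 = {a, c, d}
Tree: B1–B2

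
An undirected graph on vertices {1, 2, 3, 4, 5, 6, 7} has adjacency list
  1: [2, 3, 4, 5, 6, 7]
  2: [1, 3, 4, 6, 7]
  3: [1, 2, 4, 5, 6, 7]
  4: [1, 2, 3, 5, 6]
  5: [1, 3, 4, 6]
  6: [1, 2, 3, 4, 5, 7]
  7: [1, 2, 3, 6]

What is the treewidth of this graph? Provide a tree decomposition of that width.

Treewidth 4.
One such decomposition:
Bags: B1 = {1, 2, 3, 4, 6}  B2 = {1, 3, 4, 5, 6}  B3 = {1, 2, 3, 6, 7}
Tree: B1–B2, B1–B3

Every bag has size at most 5, so the width is 5 − 1 = 4 and tw(G) ≤ 4. Conversely, {1, 2, 3, 4, 6} is a clique of size 5, and the vertices of any clique must share a bag in every tree decomposition; so some bag has ≥ 5 vertices and tw(G) ≥ 4. Hence tw(G) = 4 exactly.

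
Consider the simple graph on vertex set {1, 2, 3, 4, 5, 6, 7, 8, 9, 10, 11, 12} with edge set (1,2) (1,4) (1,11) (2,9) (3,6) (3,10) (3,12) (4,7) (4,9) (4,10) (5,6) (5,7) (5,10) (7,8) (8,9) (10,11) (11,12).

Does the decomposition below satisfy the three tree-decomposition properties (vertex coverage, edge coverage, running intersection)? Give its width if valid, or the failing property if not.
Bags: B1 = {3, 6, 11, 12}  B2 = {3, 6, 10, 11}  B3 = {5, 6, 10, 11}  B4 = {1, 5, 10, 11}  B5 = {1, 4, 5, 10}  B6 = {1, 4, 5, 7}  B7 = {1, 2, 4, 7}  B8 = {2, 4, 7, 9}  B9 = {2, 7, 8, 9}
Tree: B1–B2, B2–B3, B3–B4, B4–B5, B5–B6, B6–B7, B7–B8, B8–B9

Every vertex of G appears in some bag (union = {1, 2, 3, 4, 5, 6, 7, 8, 9, 10, 11, 12}); every edge is covered by a bag; and for each vertex v the set of bags containing v is connected in the bag tree. The decomposition is therefore valid. The largest bag has 4 vertices, so the width is 3.

Yes; width 3.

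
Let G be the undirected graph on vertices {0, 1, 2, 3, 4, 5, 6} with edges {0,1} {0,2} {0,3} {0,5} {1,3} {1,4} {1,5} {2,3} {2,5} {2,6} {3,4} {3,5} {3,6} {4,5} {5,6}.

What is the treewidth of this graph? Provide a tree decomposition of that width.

Every bag has size at most 4, so the width is 4 − 1 = 3 and tw(G) ≤ 3. For the lower bound, the 4 vertices {0, 1, 3, 5} are pairwise adjacent, and any tree decomposition puts a clique entirely inside one bag — forcing width ≥ 3. Therefore the treewidth is 3.

Treewidth 3.
One such decomposition:
Bags: B1 = {0, 2, 3, 5}  B2 = {0, 1, 3, 5}  B3 = {1, 3, 4, 5}  B4 = {2, 3, 5, 6}
Tree: B1–B2, B2–B3, B1–B4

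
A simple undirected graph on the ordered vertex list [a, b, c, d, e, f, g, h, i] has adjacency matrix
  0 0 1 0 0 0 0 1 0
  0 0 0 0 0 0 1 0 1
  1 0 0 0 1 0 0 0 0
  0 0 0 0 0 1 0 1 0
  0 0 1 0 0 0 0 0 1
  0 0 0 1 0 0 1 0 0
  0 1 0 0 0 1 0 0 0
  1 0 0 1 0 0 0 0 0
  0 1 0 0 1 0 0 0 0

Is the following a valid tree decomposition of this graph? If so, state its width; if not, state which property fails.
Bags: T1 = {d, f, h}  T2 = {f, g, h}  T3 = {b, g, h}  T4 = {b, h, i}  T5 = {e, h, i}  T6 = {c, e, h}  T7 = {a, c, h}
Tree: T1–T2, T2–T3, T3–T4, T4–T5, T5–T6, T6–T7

Yes; width 2.

Checking the three conditions: (i) the bags cover all of {a, b, c, d, e, f, g, h, i}; (ii) for each edge, some bag contains both endpoints; (iii) the bags containing any fixed vertex form a subtree. All hold, so the decomposition is valid with width 3 − 1 = 2.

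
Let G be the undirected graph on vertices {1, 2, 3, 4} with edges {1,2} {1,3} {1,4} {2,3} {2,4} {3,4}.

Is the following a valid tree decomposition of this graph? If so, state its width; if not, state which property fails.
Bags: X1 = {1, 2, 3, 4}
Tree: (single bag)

Checking the three conditions: (i) the bags cover all of {1, 2, 3, 4}; (ii) for each edge, some bag contains both endpoints; (iii) the bags containing any fixed vertex form a subtree. All hold, so the decomposition is valid with width 4 − 1 = 3.

Yes; width 3.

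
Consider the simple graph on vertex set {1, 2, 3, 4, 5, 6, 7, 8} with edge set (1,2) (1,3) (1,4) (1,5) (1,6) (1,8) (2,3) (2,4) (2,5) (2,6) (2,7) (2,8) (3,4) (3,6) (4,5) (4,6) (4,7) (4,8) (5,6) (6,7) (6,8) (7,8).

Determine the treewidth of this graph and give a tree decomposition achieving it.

Treewidth 4.
One optimal decomposition is:
Bags: B1 = {1, 2, 3, 4, 6}  B2 = {1, 2, 4, 5, 6}  B3 = {1, 2, 4, 6, 8}  B4 = {2, 4, 6, 7, 8}
Tree: B1–B2, B2–B3, B3–B4

Each bag holds 5 vertices, so the decomposition has width 4, which upper-bounds the treewidth. On the other hand G contains the 5-clique {1, 2, 4, 6, 8}. A clique must lie in a single bag of any decomposition, so no decomposition can have width below 4. Hence tw(G) = 4 exactly.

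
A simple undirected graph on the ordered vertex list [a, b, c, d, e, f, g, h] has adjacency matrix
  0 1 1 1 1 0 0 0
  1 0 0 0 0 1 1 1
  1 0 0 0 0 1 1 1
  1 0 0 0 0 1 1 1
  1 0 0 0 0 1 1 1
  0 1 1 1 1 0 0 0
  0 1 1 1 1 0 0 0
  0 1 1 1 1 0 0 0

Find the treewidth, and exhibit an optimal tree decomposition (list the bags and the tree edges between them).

Each bag holds 5 vertices, so the decomposition has width 4, which upper-bounds the treewidth. For the lower bound: the 5 vertex sets {a,c}, {d,h}, {b,g}, {f}, {e} are disjoint, each induces a connected subgraph, and every pair is joined by at least one edge of G. Contracting each set to a single vertex therefore yields K_{5} as a minor, and since treewidth is minor-monotone, tw(G) ≥ tw(K_{5}) = 4. Hence tw(G) = 4 exactly.

Treewidth 4.
One such decomposition:
Bags: B1 = {a, c, f, g, h}  B2 = {a, d, f, g, h}  B3 = {a, b, f, g, h}  B4 = {a, e, f, g, h}
Tree: B1–B2, B2–B3, B3–B4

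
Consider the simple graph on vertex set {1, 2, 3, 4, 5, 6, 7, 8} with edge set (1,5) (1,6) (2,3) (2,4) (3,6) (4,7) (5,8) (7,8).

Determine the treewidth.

A width-2 tree decomposition is:
Bags: B1 = {1, 5, 8}  B2 = {1, 6, 8}  B3 = {3, 6, 8}  B4 = {2, 3, 8}  B5 = {2, 4, 8}  B6 = {4, 7, 8}
Tree: B1–B2, B2–B3, B3–B4, B4–B5, B5–B6
Every bag has size at most 3, so the width is 3 − 1 = 2 and tw(G) ≤ 2. Since 8–5–1–6–3–2–4–7–8 is a cycle in G, G is not acyclic. Forests are exactly the graphs of treewidth ≤ 1, so tw(G) ≥ 2. Therefore the treewidth is 2.

2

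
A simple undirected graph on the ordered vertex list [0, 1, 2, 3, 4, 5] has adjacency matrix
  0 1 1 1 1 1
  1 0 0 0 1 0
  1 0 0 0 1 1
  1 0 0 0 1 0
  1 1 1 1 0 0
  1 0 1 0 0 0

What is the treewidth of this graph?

A width-2 tree decomposition is:
Bags: B1 = {0, 2, 4}  B2 = {0, 1, 4}  B3 = {0, 3, 4}  B4 = {0, 2, 5}
Tree: B1–B2, B1–B3, B1–B4
Every bag has size at most 3, so the width is 3 − 1 = 2 and tw(G) ≤ 2. Conversely, {0, 1, 4} is a clique of size 3, and the vertices of any clique must share a bag in every tree decomposition; so some bag has ≥ 3 vertices and tw(G) ≥ 2. Therefore the treewidth is 2.

2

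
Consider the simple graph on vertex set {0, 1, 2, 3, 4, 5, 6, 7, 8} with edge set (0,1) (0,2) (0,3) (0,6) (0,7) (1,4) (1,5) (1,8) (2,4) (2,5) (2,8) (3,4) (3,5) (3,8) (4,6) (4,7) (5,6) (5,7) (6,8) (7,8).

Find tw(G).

A width-4 tree decomposition is:
Bags: B1 = {0, 1, 4, 5, 8}  B2 = {0, 2, 4, 5, 8}  B3 = {0, 4, 5, 7, 8}  B4 = {0, 3, 4, 5, 8}  B5 = {0, 4, 5, 6, 8}
Tree: B1–B2, B2–B3, B3–B4, B4–B5
Every bag has size at most 5, so the width is 5 − 1 = 4 and tw(G) ≤ 4. For the lower bound: the 5 vertex sets {1,5}, {2,8}, {0,7}, {4}, {3} are disjoint, each induces a connected subgraph, and every pair is joined by at least one edge of G. Contracting each set to a single vertex therefore yields K_{5} as a minor, and since treewidth is minor-monotone, tw(G) ≥ tw(K_{5}) = 4. Therefore the treewidth is 4.

4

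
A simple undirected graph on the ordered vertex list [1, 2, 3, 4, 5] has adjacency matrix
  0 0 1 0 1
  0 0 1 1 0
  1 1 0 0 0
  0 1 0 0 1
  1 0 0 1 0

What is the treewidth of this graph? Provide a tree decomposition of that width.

Every bag has size at most 3, so the width is 3 − 1 = 2 and tw(G) ≤ 2. For the lower bound, G contains the cycle 3–2–4–5–1–3, so G is not a forest; only forests have treewidth ≤ 1, hence tw(G) ≥ 2. Therefore the treewidth is 2.

Treewidth 2.
Bags: B1 = {2, 3, 4}  B2 = {3, 4, 5}  B3 = {1, 3, 5}
Tree: B1–B2, B2–B3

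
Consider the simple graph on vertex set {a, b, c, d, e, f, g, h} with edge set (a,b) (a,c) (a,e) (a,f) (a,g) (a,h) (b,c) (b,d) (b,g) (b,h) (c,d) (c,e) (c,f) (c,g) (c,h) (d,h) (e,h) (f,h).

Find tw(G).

3

A width-3 tree decomposition is:
Bags: B1 = {a, b, c, h}  B2 = {b, c, d, h}  B3 = {a, c, f, h}  B4 = {a, c, e, h}  B5 = {a, b, c, g}
Tree: B1–B2, B1–B3, B1–B4, B1–B5
Each bag holds 4 vertices, so the decomposition has width 3, which upper-bounds the treewidth. For the lower bound, the 4 vertices {a, b, c, g} are pairwise adjacent, and any tree decomposition puts a clique entirely inside one bag — forcing width ≥ 3. Hence tw(G) = 3 exactly.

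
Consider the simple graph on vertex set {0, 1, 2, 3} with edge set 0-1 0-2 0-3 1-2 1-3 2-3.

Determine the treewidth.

3

A width-3 tree decomposition is:
Bags: B1 = {0, 1, 2, 3}
Tree: (single bag)
With just one bag of size 4, the width is 4 − 1 = 3, so tw(G) ≤ 3. For the lower bound, the 4 vertices {0, 1, 2, 3} are pairwise adjacent, and any tree decomposition puts a clique entirely inside one bag — forcing width ≥ 3. Therefore the treewidth is 3.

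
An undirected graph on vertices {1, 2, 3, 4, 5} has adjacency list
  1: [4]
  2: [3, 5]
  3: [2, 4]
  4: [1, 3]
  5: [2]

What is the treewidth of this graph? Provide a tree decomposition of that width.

Treewidth 1.
One such decomposition:
Bags: B1 = {3, 4}  B2 = {2, 3}  B3 = {2, 5}  B4 = {1, 4}
Tree: B1–B2, B2–B3, B1–B4

The largest bag has 2 vertices, giving width 1; this decomposition certifies tw(G) ≤ 1. Since G has at least one edge (e.g. 4–3), it is not an edgeless graph, so tw(G) ≥ 1. Therefore the treewidth is 1.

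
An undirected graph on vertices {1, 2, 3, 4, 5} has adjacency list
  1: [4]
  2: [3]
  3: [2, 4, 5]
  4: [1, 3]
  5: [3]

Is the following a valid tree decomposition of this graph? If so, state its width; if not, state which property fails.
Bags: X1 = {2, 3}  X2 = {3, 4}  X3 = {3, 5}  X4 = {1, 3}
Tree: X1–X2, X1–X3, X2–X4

A tree decomposition must satisfy three properties: every vertex lies in some bag; for every edge, both endpoints lie together in some bag; and for every vertex, the bags containing it form a connected subtree. Here edge (4,1) lies in no bag, so the decomposition is invalid.

No — edge (4,1) lies in no bag.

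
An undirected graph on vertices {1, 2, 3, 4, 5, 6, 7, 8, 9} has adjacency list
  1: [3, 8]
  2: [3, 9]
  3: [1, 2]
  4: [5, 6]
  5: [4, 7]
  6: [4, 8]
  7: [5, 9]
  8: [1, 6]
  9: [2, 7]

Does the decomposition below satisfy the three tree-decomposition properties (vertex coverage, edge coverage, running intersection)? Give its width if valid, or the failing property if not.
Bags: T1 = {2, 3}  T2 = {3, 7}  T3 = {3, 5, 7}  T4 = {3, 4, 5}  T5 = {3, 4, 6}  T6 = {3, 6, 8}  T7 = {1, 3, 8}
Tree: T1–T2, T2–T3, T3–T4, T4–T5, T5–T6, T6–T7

A tree decomposition must satisfy three properties: every vertex lies in some bag; for every edge, both endpoints lie together in some bag; and for every vertex, the bags containing it form a connected subtree. Here vertex 9 appears in no bag, so the decomposition is invalid.

No — vertex 9 appears in no bag.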